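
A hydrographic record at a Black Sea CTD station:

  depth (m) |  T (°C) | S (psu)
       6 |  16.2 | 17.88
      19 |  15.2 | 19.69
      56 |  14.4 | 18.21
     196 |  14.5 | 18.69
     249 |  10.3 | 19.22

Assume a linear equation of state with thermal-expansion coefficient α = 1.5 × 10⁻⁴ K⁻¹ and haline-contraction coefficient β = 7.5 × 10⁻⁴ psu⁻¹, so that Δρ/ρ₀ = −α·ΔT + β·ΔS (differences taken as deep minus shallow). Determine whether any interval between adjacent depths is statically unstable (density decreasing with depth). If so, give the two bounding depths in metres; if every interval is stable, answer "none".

19–56 m

Evaluate Δρ/ρ₀ = −αΔT + βΔS across each adjacent pair:
  6–19 m: −αΔT+βΔS = −(1.5 × 10⁻⁴)(-1.0)+(7.5 × 10⁻⁴)(+1.81) = 1.5 × 10⁻³ → stable
  19–56 m: −αΔT+βΔS = −(1.5 × 10⁻⁴)(-0.8)+(7.5 × 10⁻⁴)(-1.48) = -9.9 × 10⁻⁴ → UNSTABLE
  56–196 m: −αΔT+βΔS = −(1.5 × 10⁻⁴)(+0.1)+(7.5 × 10⁻⁴)(+0.48) = 3.4 × 10⁻⁴ → stable
  196–249 m: −αΔT+βΔS = −(1.5 × 10⁻⁴)(-4.2)+(7.5 × 10⁻⁴)(+0.53) = 1.0 × 10⁻³ → stable
The 19–56 m interval has Δρ < 0: lighter water underlies denser water.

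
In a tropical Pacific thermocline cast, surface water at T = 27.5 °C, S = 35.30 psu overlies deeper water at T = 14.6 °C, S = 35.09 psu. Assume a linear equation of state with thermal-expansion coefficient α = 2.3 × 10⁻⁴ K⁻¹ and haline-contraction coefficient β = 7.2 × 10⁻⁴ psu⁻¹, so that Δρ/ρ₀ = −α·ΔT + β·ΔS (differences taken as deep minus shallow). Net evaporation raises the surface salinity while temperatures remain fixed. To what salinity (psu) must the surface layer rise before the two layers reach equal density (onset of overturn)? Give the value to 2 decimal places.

39.21 psu

Neutral buoyancy requires −α(T_deep − T_surf) + β(S_deep − S_surf′) = 0.
S_surf′ = S_deep − (α/β)·ΔT = 35.09 − (2.3 × 10⁻⁴/7.2 × 10⁻⁴)·(-12.9) = 39.2108 psu.
Increase required: 39.2108 − 35.30 = 3.9108 psu.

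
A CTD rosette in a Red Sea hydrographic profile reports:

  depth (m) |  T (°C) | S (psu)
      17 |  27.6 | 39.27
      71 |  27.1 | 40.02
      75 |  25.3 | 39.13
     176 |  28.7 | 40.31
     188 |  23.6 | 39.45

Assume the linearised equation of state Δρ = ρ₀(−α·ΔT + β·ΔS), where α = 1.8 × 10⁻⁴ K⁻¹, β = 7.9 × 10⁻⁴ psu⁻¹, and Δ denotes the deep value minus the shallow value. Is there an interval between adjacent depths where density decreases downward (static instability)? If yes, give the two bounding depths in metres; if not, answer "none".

71–75 m

Evaluate Δρ/ρ₀ = −αΔT + βΔS across each adjacent pair:
  17–71 m: −αΔT+βΔS = −(1.8 × 10⁻⁴)(-0.5)+(7.9 × 10⁻⁴)(+0.75) = 6.8 × 10⁻⁴ → stable
  71–75 m: −αΔT+βΔS = −(1.8 × 10⁻⁴)(-1.8)+(7.9 × 10⁻⁴)(-0.89) = -3.8 × 10⁻⁴ → UNSTABLE
  75–176 m: −αΔT+βΔS = −(1.8 × 10⁻⁴)(+3.4)+(7.9 × 10⁻⁴)(+1.18) = 3.2 × 10⁻⁴ → stable
  176–188 m: −αΔT+βΔS = −(1.8 × 10⁻⁴)(-5.1)+(7.9 × 10⁻⁴)(-0.86) = 2.4 × 10⁻⁴ → stable
The 71–75 m interval has Δρ < 0: lighter water underlies denser water.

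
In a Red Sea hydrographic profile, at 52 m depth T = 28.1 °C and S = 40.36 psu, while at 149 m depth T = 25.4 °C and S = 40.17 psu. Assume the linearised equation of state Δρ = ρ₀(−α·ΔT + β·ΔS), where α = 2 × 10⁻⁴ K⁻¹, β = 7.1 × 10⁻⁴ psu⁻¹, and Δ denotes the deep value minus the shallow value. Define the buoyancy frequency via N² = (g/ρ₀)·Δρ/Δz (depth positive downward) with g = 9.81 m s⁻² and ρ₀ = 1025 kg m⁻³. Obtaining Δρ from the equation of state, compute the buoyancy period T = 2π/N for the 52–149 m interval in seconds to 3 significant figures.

ΔT = -2.7 K, ΔS = -0.19 psu (deep − shallow).
Δρ/ρ₀ = −αΔT + βΔS = 5.40 × 10⁻⁴ − 1.349 × 10⁻⁴ = 4.051 × 10⁻⁴, so Δρ ≈ 0.4152 kg m⁻³.
N² = (g/ρ₀)·Δρ/Δz = g·(Δρ/ρ₀)/Δz = 9.81 × 4.051 × 10⁻⁴ / 97 = 4.0969 × 10⁻⁵ s⁻².
N = √(4.0969 × 10⁻⁵) = 6.4007 × 10⁻³ rad s⁻¹ → T = 2π/N = 981.64 s ≈ 982 s.

982 s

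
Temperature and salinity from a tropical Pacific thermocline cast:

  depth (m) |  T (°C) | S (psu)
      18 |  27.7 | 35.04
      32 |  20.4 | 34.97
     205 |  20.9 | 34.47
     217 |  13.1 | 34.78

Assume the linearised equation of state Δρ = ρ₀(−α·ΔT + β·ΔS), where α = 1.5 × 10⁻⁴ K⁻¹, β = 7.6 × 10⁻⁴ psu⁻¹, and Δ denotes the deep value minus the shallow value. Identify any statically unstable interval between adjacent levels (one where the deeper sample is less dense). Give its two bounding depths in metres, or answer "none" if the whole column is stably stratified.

32–205 m

Evaluate Δρ/ρ₀ = −αΔT + βΔS across each adjacent pair:
  18–32 m: −αΔT+βΔS = −(1.5 × 10⁻⁴)(-7.3)+(7.6 × 10⁻⁴)(-0.07) = 1.0 × 10⁻³ → stable
  32–205 m: −αΔT+βΔS = −(1.5 × 10⁻⁴)(+0.5)+(7.6 × 10⁻⁴)(-0.50) = -4.6 × 10⁻⁴ → UNSTABLE
  205–217 m: −αΔT+βΔS = −(1.5 × 10⁻⁴)(-7.8)+(7.6 × 10⁻⁴)(+0.31) = 1.4 × 10⁻³ → stable
The 32–205 m interval has Δρ < 0: lighter water underlies denser water.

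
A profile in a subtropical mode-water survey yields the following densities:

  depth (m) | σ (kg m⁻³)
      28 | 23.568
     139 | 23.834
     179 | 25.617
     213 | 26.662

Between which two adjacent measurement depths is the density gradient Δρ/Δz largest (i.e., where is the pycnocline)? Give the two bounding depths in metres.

139–179 m

Compute the density gradient over each adjacent pair:
  28–139 m: Δρ/Δz = 0.266/111 = 2.4 × 10⁻³ kg m⁻⁴
  139–179 m: Δρ/Δz = 1.783/40 = 0.045 kg m⁻⁴
  179–213 m: Δρ/Δz = 1.045/34 = 0.031 kg m⁻⁴
The largest gradient is in the 139–179 m interval — the pycnocline.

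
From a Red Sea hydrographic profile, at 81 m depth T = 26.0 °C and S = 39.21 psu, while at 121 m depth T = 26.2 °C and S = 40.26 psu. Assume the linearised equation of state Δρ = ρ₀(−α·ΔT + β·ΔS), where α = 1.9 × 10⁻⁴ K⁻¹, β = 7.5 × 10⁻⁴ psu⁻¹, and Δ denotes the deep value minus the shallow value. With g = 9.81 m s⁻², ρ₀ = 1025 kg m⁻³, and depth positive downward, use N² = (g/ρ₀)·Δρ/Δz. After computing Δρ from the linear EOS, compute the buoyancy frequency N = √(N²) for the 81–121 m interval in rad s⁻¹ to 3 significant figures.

ΔT = +0.2 K, ΔS = +1.05 psu (deep − shallow).
Δρ/ρ₀ = −αΔT + βΔS = -3.80 × 10⁻⁵ + 7.875 × 10⁻⁴ = 7.495 × 10⁻⁴, so Δρ ≈ 0.7682 kg m⁻³.
N² = (g/ρ₀)·Δρ/Δz = g·(Δρ/ρ₀)/Δz = 9.81 × 7.495 × 10⁻⁴ / 40 = 1.8381 × 10⁻⁴ s⁻².
N = √(1.8381 × 10⁻⁴) = 0.013558 rad s⁻¹ ≈ 0.0136 rad s⁻¹.

0.0136 rad s⁻¹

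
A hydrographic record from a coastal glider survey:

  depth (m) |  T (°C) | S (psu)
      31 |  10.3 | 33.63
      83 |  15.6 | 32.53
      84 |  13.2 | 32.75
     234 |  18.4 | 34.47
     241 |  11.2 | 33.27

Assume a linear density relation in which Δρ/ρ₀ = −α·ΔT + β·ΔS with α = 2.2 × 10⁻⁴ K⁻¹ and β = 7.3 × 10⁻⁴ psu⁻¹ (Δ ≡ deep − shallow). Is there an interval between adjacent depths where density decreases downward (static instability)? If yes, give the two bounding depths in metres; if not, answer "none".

31–83 m

Evaluate Δρ/ρ₀ = −αΔT + βΔS across each adjacent pair:
  31–83 m: −αΔT+βΔS = −(2.2 × 10⁻⁴)(+5.3)+(7.3 × 10⁻⁴)(-1.10) = -2.0 × 10⁻³ → UNSTABLE
  83–84 m: −αΔT+βΔS = −(2.2 × 10⁻⁴)(-2.4)+(7.3 × 10⁻⁴)(+0.22) = 6.9 × 10⁻⁴ → stable
  84–234 m: −αΔT+βΔS = −(2.2 × 10⁻⁴)(+5.2)+(7.3 × 10⁻⁴)(+1.72) = 1.1 × 10⁻⁴ → stable
  234–241 m: −αΔT+βΔS = −(2.2 × 10⁻⁴)(-7.2)+(7.3 × 10⁻⁴)(-1.20) = 7.1 × 10⁻⁴ → stable
The 31–83 m interval has Δρ < 0: lighter water underlies denser water.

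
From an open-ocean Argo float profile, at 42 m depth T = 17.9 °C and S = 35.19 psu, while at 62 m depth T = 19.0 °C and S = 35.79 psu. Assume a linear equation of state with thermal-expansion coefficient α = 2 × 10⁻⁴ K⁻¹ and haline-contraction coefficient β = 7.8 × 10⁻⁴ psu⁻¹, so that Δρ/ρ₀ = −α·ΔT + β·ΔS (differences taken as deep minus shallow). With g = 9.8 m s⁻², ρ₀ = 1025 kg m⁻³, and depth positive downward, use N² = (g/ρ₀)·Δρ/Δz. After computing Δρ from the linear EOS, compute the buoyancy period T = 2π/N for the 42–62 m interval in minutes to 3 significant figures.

9.50 min

ΔT = +1.1 K, ΔS = +0.60 psu (deep − shallow).
Δρ/ρ₀ = −αΔT + βΔS = -2.20 × 10⁻⁴ + 4.68 × 10⁻⁴ = 2.48 × 10⁻⁴, so Δρ ≈ 0.2542 kg m⁻³.
N² = (g/ρ₀)·Δρ/Δz = g·(Δρ/ρ₀)/Δz = 9.8 × 2.48 × 10⁻⁴ / 20 = 1.2152 × 10⁻⁴ s⁻².
N = √(1.2152 × 10⁻⁴) = 0.011024 rad s⁻¹ → T = 2π/N = 569.96 s = 9.4993 min ≈ 9.50 min.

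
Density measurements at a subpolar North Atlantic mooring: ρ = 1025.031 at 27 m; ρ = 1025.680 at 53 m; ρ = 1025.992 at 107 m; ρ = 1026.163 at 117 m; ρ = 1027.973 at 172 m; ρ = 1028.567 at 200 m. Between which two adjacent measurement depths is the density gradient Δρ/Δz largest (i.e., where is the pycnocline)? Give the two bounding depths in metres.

117–172 m

Compute the density gradient over each adjacent pair:
  27–53 m: Δρ/Δz = 0.649/26 = 0.025 kg m⁻⁴
  53–107 m: Δρ/Δz = 0.312/54 = 5.8 × 10⁻³ kg m⁻⁴
  107–117 m: Δρ/Δz = 0.171/10 = 0.017 kg m⁻⁴
  117–172 m: Δρ/Δz = 1.810/55 = 0.033 kg m⁻⁴
  172–200 m: Δρ/Δz = 0.594/28 = 0.021 kg m⁻⁴
The largest gradient is in the 117–172 m interval — the pycnocline.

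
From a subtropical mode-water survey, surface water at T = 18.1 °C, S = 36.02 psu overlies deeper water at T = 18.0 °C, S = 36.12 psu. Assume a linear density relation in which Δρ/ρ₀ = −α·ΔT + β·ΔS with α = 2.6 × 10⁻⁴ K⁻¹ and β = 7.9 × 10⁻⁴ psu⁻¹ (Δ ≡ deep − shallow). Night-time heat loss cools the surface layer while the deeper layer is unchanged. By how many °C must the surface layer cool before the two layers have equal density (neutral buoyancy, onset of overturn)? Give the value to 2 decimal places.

Neutral buoyancy requires Δρ = 0, i.e. −α(T_deep − T_surf′) + β(S_deep − S_surf) = 0.
T_surf′ = T_deep − (β/α)·ΔS = 18.0 − (7.9 × 10⁻⁴/2.6 × 10⁻⁴)·(+0.10) = 17.6962 °C.
Cooling required: 18.1 − (17.6962) = 0.4038 °C.

0.40 °C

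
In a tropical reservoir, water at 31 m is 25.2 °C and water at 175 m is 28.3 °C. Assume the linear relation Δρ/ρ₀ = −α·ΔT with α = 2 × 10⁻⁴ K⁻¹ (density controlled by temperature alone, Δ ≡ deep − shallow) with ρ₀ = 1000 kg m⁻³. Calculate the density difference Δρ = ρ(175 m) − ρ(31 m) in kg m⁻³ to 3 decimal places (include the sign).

-0.620 kg m⁻³

ΔT = +3.1 K, Δρ/ρ₀ = −αΔT = -6.20 × 10⁻⁴.
Δρ = 1000 × (-6.20 × 10⁻⁴) = -0.620 kg m⁻³.
Negative Δρ: lighter below, statically unstable.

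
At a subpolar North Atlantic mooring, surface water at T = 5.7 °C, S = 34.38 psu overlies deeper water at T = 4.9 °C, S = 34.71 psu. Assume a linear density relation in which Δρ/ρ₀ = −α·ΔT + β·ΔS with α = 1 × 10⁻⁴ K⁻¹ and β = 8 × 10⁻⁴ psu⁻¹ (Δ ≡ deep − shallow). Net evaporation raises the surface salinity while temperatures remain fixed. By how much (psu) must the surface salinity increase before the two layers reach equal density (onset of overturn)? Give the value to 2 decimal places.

0.43 psu

Neutral buoyancy requires −α(T_deep − T_surf) + β(S_deep − S_surf′) = 0.
S_surf′ = S_deep − (α/β)·ΔT = 34.71 − (1 × 10⁻⁴/8 × 10⁻⁴)·(-0.8) = 34.8100 psu.
Increase required: 34.8100 − 34.38 = 0.4300 psu.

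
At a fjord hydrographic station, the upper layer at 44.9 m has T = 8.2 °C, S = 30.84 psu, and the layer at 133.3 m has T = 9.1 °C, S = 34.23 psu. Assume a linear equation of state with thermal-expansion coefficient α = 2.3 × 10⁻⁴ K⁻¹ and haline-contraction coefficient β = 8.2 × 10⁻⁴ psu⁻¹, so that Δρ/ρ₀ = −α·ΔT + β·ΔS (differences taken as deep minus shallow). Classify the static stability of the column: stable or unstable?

ΔT = 9.1 − 8.2 = +0.9 K and ΔS = 34.23 − 30.84 = +3.39 psu (deep − shallow).
−αΔT = -2.07 × 10⁻⁴; βΔS = 2.7798 × 10⁻³; sum Δρ/ρ₀ = 2.5728 × 10⁻³.
Δρ/ρ₀ > 0, so Δρ > 0: deeper water is denser → statically stable.

stable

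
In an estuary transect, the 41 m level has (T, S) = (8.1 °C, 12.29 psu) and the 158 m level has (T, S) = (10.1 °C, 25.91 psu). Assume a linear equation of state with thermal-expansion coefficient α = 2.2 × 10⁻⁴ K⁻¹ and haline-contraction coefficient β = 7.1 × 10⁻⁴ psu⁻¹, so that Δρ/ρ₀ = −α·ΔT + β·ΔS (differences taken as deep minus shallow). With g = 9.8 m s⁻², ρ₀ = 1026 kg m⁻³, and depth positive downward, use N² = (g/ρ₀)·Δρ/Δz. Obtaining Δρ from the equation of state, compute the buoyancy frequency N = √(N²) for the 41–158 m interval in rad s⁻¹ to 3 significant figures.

ΔT = +2.0 K, ΔS = +13.62 psu (deep − shallow).
Δρ/ρ₀ = −αΔT + βΔS = -4.40 × 10⁻⁴ + 9.6702 × 10⁻³ = 9.2302 × 10⁻³, so Δρ ≈ 9.470 kg m⁻³.
N² = (g/ρ₀)·Δρ/Δz = g·(Δρ/ρ₀)/Δz = 9.8 × 9.2302 × 10⁻³ / 117 = 7.7313 × 10⁻⁴ s⁻².
N = √(7.7313 × 10⁻⁴) = 0.027805 rad s⁻¹ ≈ 0.0278 rad s⁻¹.

0.0278 rad s⁻¹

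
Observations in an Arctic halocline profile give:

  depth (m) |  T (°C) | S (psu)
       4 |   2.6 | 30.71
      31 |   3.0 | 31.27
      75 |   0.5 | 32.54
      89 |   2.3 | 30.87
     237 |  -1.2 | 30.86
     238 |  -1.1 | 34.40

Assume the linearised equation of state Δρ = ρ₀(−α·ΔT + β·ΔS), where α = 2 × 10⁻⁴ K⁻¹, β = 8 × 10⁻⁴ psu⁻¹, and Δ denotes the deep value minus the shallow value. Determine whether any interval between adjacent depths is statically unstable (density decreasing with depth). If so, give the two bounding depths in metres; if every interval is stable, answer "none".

75–89 m

Evaluate Δρ/ρ₀ = −αΔT + βΔS across each adjacent pair:
  4–31 m: −αΔT+βΔS = −(2 × 10⁻⁴)(+0.4)+(8 × 10⁻⁴)(+0.56) = 3.7 × 10⁻⁴ → stable
  31–75 m: −αΔT+βΔS = −(2 × 10⁻⁴)(-2.5)+(8 × 10⁻⁴)(+1.27) = 1.5 × 10⁻³ → stable
  75–89 m: −αΔT+βΔS = −(2 × 10⁻⁴)(+1.8)+(8 × 10⁻⁴)(-1.67) = -1.7 × 10⁻³ → UNSTABLE
  89–237 m: −αΔT+βΔS = −(2 × 10⁻⁴)(-3.5)+(8 × 10⁻⁴)(-0.01) = 6.9 × 10⁻⁴ → stable
  237–238 m: −αΔT+βΔS = −(2 × 10⁻⁴)(+0.1)+(8 × 10⁻⁴)(+3.54) = 2.8 × 10⁻³ → stable
The 75–89 m interval has Δρ < 0: lighter water underlies denser water.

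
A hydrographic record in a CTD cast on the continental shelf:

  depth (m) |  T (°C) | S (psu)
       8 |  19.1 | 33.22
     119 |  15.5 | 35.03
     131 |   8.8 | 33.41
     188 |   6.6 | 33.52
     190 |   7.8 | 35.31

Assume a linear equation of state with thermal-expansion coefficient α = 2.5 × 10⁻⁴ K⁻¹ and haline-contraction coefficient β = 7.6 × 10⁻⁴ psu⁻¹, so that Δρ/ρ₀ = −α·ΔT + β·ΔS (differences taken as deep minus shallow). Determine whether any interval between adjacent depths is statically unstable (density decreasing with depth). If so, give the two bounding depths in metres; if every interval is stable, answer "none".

Evaluate Δρ/ρ₀ = −αΔT + βΔS across each adjacent pair:
  8–119 m: −αΔT+βΔS = −(2.5 × 10⁻⁴)(-3.6)+(7.6 × 10⁻⁴)(+1.81) = 2.3 × 10⁻³ → stable
  119–131 m: −αΔT+βΔS = −(2.5 × 10⁻⁴)(-6.7)+(7.6 × 10⁻⁴)(-1.62) = 4.4 × 10⁻⁴ → stable
  131–188 m: −αΔT+βΔS = −(2.5 × 10⁻⁴)(-2.2)+(7.6 × 10⁻⁴)(+0.11) = 6.3 × 10⁻⁴ → stable
  188–190 m: −αΔT+βΔS = −(2.5 × 10⁻⁴)(+1.2)+(7.6 × 10⁻⁴)(+1.79) = 1.1 × 10⁻³ → stable
Every interval has Δρ > 0: the column is stably stratified throughout.

none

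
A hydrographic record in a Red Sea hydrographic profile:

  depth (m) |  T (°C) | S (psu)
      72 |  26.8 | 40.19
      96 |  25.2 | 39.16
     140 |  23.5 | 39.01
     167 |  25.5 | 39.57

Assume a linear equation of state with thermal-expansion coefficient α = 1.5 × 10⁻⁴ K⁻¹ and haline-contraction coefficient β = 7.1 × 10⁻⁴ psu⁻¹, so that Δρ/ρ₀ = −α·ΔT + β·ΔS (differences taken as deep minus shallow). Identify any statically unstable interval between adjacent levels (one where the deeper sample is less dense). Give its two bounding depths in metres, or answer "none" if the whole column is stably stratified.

Evaluate Δρ/ρ₀ = −αΔT + βΔS across each adjacent pair:
  72–96 m: −αΔT+βΔS = −(1.5 × 10⁻⁴)(-1.6)+(7.1 × 10⁻⁴)(-1.03) = -4.9 × 10⁻⁴ → UNSTABLE
  96–140 m: −αΔT+βΔS = −(1.5 × 10⁻⁴)(-1.7)+(7.1 × 10⁻⁴)(-0.15) = 1.5 × 10⁻⁴ → stable
  140–167 m: −αΔT+βΔS = −(1.5 × 10⁻⁴)(+2.0)+(7.1 × 10⁻⁴)(+0.56) = 9.8 × 10⁻⁵ → stable
The 72–96 m interval has Δρ < 0: lighter water underlies denser water.

72–96 m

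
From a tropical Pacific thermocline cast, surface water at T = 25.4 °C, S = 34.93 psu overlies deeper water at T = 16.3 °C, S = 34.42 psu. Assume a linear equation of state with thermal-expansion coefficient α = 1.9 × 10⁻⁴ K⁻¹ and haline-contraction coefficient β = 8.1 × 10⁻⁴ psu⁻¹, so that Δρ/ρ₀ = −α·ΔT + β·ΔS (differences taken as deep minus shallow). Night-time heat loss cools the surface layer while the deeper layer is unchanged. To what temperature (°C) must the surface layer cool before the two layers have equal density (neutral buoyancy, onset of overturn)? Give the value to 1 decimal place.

18.5 °C

Neutral buoyancy requires Δρ = 0, i.e. −α(T_deep − T_surf′) + β(S_deep − S_surf) = 0.
T_surf′ = T_deep − (β/α)·ΔS = 16.3 − (8.1 × 10⁻⁴/1.9 × 10⁻⁴)·(-0.51) = 18.474 °C.
Cooling required: 25.4 − (18.474) = 6.926 °C.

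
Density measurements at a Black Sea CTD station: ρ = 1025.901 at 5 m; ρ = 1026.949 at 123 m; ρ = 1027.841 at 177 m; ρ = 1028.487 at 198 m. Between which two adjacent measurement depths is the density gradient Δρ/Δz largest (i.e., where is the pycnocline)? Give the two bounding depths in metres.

177–198 m

Compute the density gradient over each adjacent pair:
  5–123 m: Δρ/Δz = 1.048/118 = 8.9 × 10⁻³ kg m⁻⁴
  123–177 m: Δρ/Δz = 0.892/54 = 0.017 kg m⁻⁴
  177–198 m: Δρ/Δz = 0.646/21 = 0.031 kg m⁻⁴
The largest gradient is in the 177–198 m interval — the pycnocline.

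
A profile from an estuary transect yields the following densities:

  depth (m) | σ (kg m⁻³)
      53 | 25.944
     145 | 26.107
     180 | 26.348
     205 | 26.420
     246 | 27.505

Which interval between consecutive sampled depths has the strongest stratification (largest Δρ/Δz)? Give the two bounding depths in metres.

205–246 m

Compute the density gradient over each adjacent pair:
  53–145 m: Δρ/Δz = 0.163/92 = 1.8 × 10⁻³ kg m⁻⁴
  145–180 m: Δρ/Δz = 0.241/35 = 6.9 × 10⁻³ kg m⁻⁴
  180–205 m: Δρ/Δz = 0.072/25 = 2.9 × 10⁻³ kg m⁻⁴
  205–246 m: Δρ/Δz = 1.085/41 = 0.026 kg m⁻⁴
The largest gradient is in the 205–246 m interval — the pycnocline.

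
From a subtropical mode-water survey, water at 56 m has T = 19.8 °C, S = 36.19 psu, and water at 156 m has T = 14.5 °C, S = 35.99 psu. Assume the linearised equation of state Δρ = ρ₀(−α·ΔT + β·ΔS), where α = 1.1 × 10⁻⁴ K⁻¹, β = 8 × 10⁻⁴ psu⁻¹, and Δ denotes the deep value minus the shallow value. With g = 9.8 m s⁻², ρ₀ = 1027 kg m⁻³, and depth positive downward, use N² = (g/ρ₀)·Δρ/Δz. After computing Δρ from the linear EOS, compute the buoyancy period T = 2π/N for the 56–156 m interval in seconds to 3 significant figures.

976 s

ΔT = -5.3 K, ΔS = -0.20 psu (deep − shallow).
Δρ/ρ₀ = −αΔT + βΔS = 5.83 × 10⁻⁴ − 1.60 × 10⁻⁴ = 4.23 × 10⁻⁴, so Δρ ≈ 0.4344 kg m⁻³.
N² = (g/ρ₀)·Δρ/Δz = g·(Δρ/ρ₀)/Δz = 9.8 × 4.23 × 10⁻⁴ / 100 = 4.1454 × 10⁻⁵ s⁻².
N = √(4.1454 × 10⁻⁵) = 6.4385 × 10⁻³ rad s⁻¹ → T = 2π/N = 975.88 s ≈ 976 s.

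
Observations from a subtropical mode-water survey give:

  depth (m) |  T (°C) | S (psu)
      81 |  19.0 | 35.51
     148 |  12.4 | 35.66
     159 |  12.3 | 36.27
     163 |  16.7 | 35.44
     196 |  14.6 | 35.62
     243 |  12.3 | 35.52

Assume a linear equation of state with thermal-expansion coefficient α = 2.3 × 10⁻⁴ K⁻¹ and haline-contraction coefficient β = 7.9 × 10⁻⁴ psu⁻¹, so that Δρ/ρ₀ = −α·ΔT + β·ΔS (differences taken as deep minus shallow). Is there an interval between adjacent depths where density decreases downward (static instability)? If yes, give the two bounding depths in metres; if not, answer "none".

Evaluate Δρ/ρ₀ = −αΔT + βΔS across each adjacent pair:
  81–148 m: −αΔT+βΔS = −(2.3 × 10⁻⁴)(-6.6)+(7.9 × 10⁻⁴)(+0.15) = 1.6 × 10⁻³ → stable
  148–159 m: −αΔT+βΔS = −(2.3 × 10⁻⁴)(-0.1)+(7.9 × 10⁻⁴)(+0.61) = 5.0 × 10⁻⁴ → stable
  159–163 m: −αΔT+βΔS = −(2.3 × 10⁻⁴)(+4.4)+(7.9 × 10⁻⁴)(-0.83) = -1.7 × 10⁻³ → UNSTABLE
  163–196 m: −αΔT+βΔS = −(2.3 × 10⁻⁴)(-2.1)+(7.9 × 10⁻⁴)(+0.18) = 6.3 × 10⁻⁴ → stable
  196–243 m: −αΔT+βΔS = −(2.3 × 10⁻⁴)(-2.3)+(7.9 × 10⁻⁴)(-0.10) = 4.5 × 10⁻⁴ → stable
The 159–163 m interval has Δρ < 0: lighter water underlies denser water.

159–163 m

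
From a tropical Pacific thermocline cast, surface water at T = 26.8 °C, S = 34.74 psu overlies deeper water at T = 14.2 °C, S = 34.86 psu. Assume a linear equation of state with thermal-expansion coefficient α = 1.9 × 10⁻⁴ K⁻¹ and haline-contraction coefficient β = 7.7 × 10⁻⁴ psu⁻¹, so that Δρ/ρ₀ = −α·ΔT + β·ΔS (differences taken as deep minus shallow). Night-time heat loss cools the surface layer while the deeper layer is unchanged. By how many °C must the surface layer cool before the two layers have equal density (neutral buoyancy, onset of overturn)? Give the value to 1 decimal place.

13.1 °C

Neutral buoyancy requires Δρ = 0, i.e. −α(T_deep − T_surf′) + β(S_deep − S_surf) = 0.
T_surf′ = T_deep − (β/α)·ΔS = 14.2 − (7.7 × 10⁻⁴/1.9 × 10⁻⁴)·(+0.12) = 13.714 °C.
Cooling required: 26.8 − (13.714) = 13.086 °C.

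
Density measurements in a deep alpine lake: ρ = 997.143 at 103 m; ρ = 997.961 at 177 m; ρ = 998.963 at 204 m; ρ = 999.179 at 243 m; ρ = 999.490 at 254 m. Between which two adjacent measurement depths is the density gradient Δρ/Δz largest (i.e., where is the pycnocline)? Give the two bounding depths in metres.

177–204 m

Compute the density gradient over each adjacent pair:
  103–177 m: Δρ/Δz = 0.818/74 = 0.011 kg m⁻⁴
  177–204 m: Δρ/Δz = 1.002/27 = 0.037 kg m⁻⁴
  204–243 m: Δρ/Δz = 0.216/39 = 5.5 × 10⁻³ kg m⁻⁴
  243–254 m: Δρ/Δz = 0.311/11 = 0.028 kg m⁻⁴
The largest gradient is in the 177–204 m interval — the pycnocline.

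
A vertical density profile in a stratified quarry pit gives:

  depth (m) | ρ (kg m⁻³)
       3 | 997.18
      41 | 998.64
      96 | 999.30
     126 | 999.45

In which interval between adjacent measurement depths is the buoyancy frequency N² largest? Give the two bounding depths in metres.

Compute the density gradient over each adjacent pair:
  3–41 m: Δρ/Δz = 1.46/38 = 0.038 kg m⁻⁴
  41–96 m: Δρ/Δz = 0.66/55 = 0.012 kg m⁻⁴
  96–126 m: Δρ/Δz = 0.15/30 = 5.0 × 10⁻³ kg m⁻⁴
The largest gradient is in the 3–41 m interval — the pycnocline.

3–41 m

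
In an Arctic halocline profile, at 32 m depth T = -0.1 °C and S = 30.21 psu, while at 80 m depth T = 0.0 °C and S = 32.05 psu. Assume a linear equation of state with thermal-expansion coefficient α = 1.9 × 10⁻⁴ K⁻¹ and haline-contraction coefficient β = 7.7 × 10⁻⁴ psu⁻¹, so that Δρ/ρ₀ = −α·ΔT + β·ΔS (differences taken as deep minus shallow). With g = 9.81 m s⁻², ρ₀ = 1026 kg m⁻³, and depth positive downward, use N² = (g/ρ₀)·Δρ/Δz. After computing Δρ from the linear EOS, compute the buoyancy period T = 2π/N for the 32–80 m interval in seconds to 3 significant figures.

372 s

ΔT = +0.1 K, ΔS = +1.84 psu (deep − shallow).
Δρ/ρ₀ = −αΔT + βΔS = -1.90 × 10⁻⁵ + 1.4168 × 10⁻³ = 1.3978 × 10⁻³, so Δρ ≈ 1.434 kg m⁻³.
N² = (g/ρ₀)·Δρ/Δz = g·(Δρ/ρ₀)/Δz = 9.81 × 1.3978 × 10⁻³ / 48 = 2.8568 × 10⁻⁴ s⁻².
N = √(2.8568 × 10⁻⁴) = 0.016902 rad s⁻¹ → T = 2π/N = 371.74 s ≈ 372 s.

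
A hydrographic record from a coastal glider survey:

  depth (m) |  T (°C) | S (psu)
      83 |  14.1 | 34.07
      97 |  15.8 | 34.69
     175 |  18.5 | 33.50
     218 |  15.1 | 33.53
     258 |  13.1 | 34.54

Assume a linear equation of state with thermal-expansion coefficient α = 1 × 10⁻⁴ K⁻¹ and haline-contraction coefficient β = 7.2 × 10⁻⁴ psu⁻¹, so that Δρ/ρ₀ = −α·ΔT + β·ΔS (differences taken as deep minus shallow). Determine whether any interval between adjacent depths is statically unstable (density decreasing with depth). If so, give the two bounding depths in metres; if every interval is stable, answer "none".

Evaluate Δρ/ρ₀ = −αΔT + βΔS across each adjacent pair:
  83–97 m: −αΔT+βΔS = −(1 × 10⁻⁴)(+1.7)+(7.2 × 10⁻⁴)(+0.62) = 2.8 × 10⁻⁴ → stable
  97–175 m: −αΔT+βΔS = −(1 × 10⁻⁴)(+2.7)+(7.2 × 10⁻⁴)(-1.19) = -1.1 × 10⁻³ → UNSTABLE
  175–218 m: −αΔT+βΔS = −(1 × 10⁻⁴)(-3.4)+(7.2 × 10⁻⁴)(+0.03) = 3.6 × 10⁻⁴ → stable
  218–258 m: −αΔT+βΔS = −(1 × 10⁻⁴)(-2.0)+(7.2 × 10⁻⁴)(+1.01) = 9.3 × 10⁻⁴ → stable
The 97–175 m interval has Δρ < 0: lighter water underlies denser water.

97–175 m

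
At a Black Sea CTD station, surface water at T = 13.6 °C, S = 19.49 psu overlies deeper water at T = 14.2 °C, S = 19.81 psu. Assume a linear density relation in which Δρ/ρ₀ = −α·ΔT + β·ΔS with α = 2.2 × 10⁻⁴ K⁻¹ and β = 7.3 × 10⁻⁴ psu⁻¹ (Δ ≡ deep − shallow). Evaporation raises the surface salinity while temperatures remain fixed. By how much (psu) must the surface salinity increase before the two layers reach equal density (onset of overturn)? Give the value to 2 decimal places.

0.14 psu

Neutral buoyancy requires −α(T_deep − T_surf) + β(S_deep − S_surf′) = 0.
S_surf′ = S_deep − (α/β)·ΔT = 19.81 − (2.2 × 10⁻⁴/7.3 × 10⁻⁴)·(+0.6) = 19.6292 psu.
Increase required: 19.6292 − 19.49 = 0.1392 psu.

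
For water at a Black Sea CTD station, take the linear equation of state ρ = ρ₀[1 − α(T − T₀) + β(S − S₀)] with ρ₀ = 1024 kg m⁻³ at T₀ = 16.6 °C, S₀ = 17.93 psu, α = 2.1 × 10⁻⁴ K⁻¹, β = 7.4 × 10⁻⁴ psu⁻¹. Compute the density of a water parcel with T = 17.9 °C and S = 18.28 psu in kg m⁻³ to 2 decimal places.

1023.99 kg m⁻³

T − T₀ = +1.3 K, S − S₀ = +0.35 psu.
Bracket = 1 − α·(+1.3) + β·(+0.35) = 1 + (-1.40 × 10⁻⁵) = 0.9999860.
ρ = 1024 × 0.9999860 = 1023.99 kg m⁻³.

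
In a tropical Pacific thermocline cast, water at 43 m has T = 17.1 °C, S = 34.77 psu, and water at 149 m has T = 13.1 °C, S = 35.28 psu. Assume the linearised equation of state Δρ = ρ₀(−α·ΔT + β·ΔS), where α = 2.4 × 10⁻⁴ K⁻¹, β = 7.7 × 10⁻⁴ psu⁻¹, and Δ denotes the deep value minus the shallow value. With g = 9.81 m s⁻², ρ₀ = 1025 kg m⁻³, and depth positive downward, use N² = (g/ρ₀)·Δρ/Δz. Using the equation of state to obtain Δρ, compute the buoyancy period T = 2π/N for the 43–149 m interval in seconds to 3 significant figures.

ΔT = -4.0 K, ΔS = +0.51 psu (deep − shallow).
Δρ/ρ₀ = −αΔT + βΔS = 9.60 × 10⁻⁴ + 3.927 × 10⁻⁴ = 1.3527 × 10⁻³, so Δρ ≈ 1.387 kg m⁻³.
N² = (g/ρ₀)·Δρ/Δz = g·(Δρ/ρ₀)/Δz = 9.81 × 1.3527 × 10⁻³ / 106 = 1.2519 × 10⁻⁴ s⁻².
N = √(1.2519 × 10⁻⁴) = 0.011189 rad s⁻¹ → T = 2π/N = 561.55 s ≈ 562 s.

562 s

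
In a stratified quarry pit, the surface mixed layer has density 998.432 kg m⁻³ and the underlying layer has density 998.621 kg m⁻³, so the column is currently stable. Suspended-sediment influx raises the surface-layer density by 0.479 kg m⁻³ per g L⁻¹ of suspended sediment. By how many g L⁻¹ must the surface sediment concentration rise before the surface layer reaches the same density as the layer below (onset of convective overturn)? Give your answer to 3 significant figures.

0.395 g L⁻¹

Density deficit of the surface layer: 998.621 − 998.432 = 0.189 kg m⁻³.
Required change = 0.189 / 0.479 = 0.395 g L⁻¹.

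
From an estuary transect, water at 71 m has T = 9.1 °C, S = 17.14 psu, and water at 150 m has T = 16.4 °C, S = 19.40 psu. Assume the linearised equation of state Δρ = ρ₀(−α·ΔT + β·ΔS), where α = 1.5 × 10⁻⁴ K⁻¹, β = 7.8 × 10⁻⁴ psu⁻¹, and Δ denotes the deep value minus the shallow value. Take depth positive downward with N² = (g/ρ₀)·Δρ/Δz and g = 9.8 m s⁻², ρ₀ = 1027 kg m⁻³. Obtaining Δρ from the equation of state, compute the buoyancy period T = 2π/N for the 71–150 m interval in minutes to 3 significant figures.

11.5 min

ΔT = +7.3 K, ΔS = +2.26 psu (deep − shallow).
Δρ/ρ₀ = −αΔT + βΔS = -1.095 × 10⁻³ + 1.7628 × 10⁻³ = 6.678 × 10⁻⁴, so Δρ ≈ 0.6858 kg m⁻³.
N² = (g/ρ₀)·Δρ/Δz = g·(Δρ/ρ₀)/Δz = 9.8 × 6.678 × 10⁻⁴ / 79 = 8.2841 × 10⁻⁵ s⁻².
N = √(8.2841 × 10⁻⁵) = 9.1017 × 10⁻³ rad s⁻¹ → T = 2π/N = 690.33 s = 11.506 min ≈ 11.5 min.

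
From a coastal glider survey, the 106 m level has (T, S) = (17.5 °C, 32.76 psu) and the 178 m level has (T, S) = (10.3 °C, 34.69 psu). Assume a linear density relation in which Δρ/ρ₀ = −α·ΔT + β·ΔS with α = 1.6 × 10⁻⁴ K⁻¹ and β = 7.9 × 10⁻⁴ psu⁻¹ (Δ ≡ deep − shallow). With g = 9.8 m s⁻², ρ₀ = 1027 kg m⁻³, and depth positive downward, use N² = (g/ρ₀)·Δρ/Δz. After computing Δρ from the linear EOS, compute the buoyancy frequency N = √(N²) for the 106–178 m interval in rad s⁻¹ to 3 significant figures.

ΔT = -7.2 K, ΔS = +1.93 psu (deep − shallow).
Δρ/ρ₀ = −αΔT + βΔS = 1.152 × 10⁻³ + 1.5247 × 10⁻³ = 2.6767 × 10⁻³, so Δρ ≈ 2.749 kg m⁻³.
N² = (g/ρ₀)·Δρ/Δz = g·(Δρ/ρ₀)/Δz = 9.8 × 2.6767 × 10⁻³ / 72 = 3.6433 × 10⁻⁴ s⁻².
N = √(3.6433 × 10⁻⁴) = 0.019087 rad s⁻¹ ≈ 0.0191 rad s⁻¹.

0.0191 rad s⁻¹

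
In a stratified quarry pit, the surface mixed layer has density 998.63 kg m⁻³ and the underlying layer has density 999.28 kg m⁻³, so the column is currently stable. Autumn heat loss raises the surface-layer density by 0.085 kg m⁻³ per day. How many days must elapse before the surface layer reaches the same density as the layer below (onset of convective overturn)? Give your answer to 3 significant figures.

Density deficit of the surface layer: 999.28 − 998.63 = 0.65 kg m⁻³.
Required change = 0.65 / 0.085 = 7.65 days.

7.65 days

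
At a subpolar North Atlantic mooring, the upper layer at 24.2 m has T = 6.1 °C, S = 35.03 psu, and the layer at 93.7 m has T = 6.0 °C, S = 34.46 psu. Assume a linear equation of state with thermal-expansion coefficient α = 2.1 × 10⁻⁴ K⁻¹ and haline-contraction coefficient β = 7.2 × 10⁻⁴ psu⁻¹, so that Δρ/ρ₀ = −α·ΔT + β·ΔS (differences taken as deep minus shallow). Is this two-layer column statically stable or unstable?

unstable

ΔT = 6.0 − 6.1 = -0.1 K and ΔS = 34.46 − 35.03 = -0.57 psu (deep − shallow).
−αΔT = 2.10 × 10⁻⁵; βΔS = -4.104 × 10⁻⁴; sum Δρ/ρ₀ = -3.894 × 10⁻⁴.
Δρ/ρ₀ < 0, so Δρ < 0: deeper water is lighter → statically unstable; the column would overturn.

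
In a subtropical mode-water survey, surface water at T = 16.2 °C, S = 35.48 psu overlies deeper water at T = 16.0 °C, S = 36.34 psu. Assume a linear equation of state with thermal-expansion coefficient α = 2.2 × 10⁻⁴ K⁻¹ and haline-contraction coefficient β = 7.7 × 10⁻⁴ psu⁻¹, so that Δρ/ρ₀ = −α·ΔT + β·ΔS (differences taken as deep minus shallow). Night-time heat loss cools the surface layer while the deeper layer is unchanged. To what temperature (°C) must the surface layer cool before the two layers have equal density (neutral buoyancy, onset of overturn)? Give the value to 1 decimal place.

13.0 °C

Neutral buoyancy requires Δρ = 0, i.e. −α(T_deep − T_surf′) + β(S_deep − S_surf) = 0.
T_surf′ = T_deep − (β/α)·ΔS = 16.0 − (7.7 × 10⁻⁴/2.2 × 10⁻⁴)·(+0.86) = 12.990 °C.
Cooling required: 16.2 − (12.990) = 3.210 °C.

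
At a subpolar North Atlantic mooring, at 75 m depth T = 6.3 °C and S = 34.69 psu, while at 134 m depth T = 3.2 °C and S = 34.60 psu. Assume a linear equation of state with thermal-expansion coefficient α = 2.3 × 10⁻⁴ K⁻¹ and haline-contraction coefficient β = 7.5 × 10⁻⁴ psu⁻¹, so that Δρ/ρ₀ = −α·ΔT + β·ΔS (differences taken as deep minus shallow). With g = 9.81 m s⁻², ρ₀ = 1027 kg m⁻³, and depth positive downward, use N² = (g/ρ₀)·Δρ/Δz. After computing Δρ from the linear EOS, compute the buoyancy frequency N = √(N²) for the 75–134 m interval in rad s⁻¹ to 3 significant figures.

0.0104 rad s⁻¹

ΔT = -3.1 K, ΔS = -0.09 psu (deep − shallow).
Δρ/ρ₀ = −αΔT + βΔS = 7.13 × 10⁻⁴ − 6.75 × 10⁻⁵ = 6.455 × 10⁻⁴, so Δρ ≈ 0.6629 kg m⁻³.
N² = (g/ρ₀)·Δρ/Δz = g·(Δρ/ρ₀)/Δz = 9.81 × 6.455 × 10⁻⁴ / 59 = 1.0733 × 10⁻⁴ s⁻².
N = √(1.0733 × 10⁻⁴) = 0.010360 rad s⁻¹ ≈ 0.0104 rad s⁻¹.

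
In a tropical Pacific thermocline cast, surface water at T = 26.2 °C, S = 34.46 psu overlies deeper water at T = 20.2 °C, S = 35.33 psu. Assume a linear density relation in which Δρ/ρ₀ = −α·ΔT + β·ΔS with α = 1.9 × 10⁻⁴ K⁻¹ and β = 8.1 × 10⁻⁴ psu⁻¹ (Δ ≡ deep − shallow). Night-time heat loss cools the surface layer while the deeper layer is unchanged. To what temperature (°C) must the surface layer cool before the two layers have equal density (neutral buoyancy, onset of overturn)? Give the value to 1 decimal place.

16.5 °C

Neutral buoyancy requires Δρ = 0, i.e. −α(T_deep − T_surf′) + β(S_deep − S_surf) = 0.
T_surf′ = T_deep − (β/α)·ΔS = 20.2 − (8.1 × 10⁻⁴/1.9 × 10⁻⁴)·(+0.87) = 16.491 °C.
Cooling required: 26.2 − (16.491) = 9.709 °C.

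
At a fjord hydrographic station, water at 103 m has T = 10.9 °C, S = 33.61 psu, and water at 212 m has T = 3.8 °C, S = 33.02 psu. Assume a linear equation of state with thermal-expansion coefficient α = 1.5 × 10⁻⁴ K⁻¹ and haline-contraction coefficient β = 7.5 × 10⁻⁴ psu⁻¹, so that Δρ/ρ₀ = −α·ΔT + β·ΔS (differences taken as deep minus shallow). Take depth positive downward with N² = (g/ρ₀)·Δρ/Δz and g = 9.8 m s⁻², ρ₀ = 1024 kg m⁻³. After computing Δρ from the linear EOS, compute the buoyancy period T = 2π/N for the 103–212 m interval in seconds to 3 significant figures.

ΔT = -7.1 K, ΔS = -0.59 psu (deep − shallow).
Δρ/ρ₀ = −αΔT + βΔS = 1.065 × 10⁻³ − 4.425 × 10⁻⁴ = 6.225 × 10⁻⁴, so Δρ ≈ 0.6374 kg m⁻³.
N² = (g/ρ₀)·Δρ/Δz = g·(Δρ/ρ₀)/Δz = 9.8 × 6.225 × 10⁻⁴ / 109 = 5.5968 × 10⁻⁵ s⁻².
N = √(5.5968 × 10⁻⁵) = 7.4812 × 10⁻³ rad s⁻¹ → T = 2π/N = 839.86 s ≈ 840 s.

840 s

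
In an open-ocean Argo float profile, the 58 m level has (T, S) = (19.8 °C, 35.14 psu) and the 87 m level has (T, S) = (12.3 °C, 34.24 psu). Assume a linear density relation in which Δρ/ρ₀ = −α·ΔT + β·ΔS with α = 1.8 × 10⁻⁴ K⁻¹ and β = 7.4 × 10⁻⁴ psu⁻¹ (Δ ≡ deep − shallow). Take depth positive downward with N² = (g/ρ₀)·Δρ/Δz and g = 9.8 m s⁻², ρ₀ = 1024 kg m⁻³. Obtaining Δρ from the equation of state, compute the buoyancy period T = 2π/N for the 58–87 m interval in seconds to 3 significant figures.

413 s

ΔT = -7.5 K, ΔS = -0.90 psu (deep − shallow).
Δρ/ρ₀ = −αΔT + βΔS = 1.35 × 10⁻³ − 6.66 × 10⁻⁴ = 6.84 × 10⁻⁴, so Δρ ≈ 0.7004 kg m⁻³.
N² = (g/ρ₀)·Δρ/Δz = g·(Δρ/ρ₀)/Δz = 9.8 × 6.84 × 10⁻⁴ / 29 = 2.3114 × 10⁻⁴ s⁻².
N = √(2.3114 × 10⁻⁴) = 0.015203 rad s⁻¹ → T = 2π/N = 413.29 s ≈ 413 s.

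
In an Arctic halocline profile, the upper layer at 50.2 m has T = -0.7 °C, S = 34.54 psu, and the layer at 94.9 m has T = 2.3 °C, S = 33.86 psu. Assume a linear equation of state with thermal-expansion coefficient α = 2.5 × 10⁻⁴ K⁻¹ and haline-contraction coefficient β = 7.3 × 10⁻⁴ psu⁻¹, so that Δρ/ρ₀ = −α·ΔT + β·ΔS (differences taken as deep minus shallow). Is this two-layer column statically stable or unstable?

ΔT = 2.3 − -0.7 = +3.0 K and ΔS = 33.86 − 34.54 = -0.68 psu (deep − shallow).
−αΔT = -7.50 × 10⁻⁴; βΔS = -4.964 × 10⁻⁴; sum Δρ/ρ₀ = -1.2464 × 10⁻³.
Δρ/ρ₀ < 0, so Δρ < 0: deeper water is lighter → statically unstable; the column would overturn.

unstable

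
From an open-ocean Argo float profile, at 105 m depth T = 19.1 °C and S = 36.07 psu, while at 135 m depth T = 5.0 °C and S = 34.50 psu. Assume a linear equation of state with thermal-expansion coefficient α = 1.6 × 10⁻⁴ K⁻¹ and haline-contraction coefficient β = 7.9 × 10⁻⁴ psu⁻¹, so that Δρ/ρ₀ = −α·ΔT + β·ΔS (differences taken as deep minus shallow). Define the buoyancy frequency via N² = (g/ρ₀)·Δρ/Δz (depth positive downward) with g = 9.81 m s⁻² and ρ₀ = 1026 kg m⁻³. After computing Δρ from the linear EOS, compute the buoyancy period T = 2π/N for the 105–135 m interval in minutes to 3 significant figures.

ΔT = -14.1 K, ΔS = -1.57 psu (deep − shallow).
Δρ/ρ₀ = −αΔT + βΔS = 2.256 × 10⁻³ − 1.2403 × 10⁻³ = 1.0157 × 10⁻³, so Δρ ≈ 1.042 kg m⁻³.
N² = (g/ρ₀)·Δρ/Δz = g·(Δρ/ρ₀)/Δz = 9.81 × 1.0157 × 10⁻³ / 30 = 3.3213 × 10⁻⁴ s⁻².
N = √(3.3213 × 10⁻⁴) = 0.018224 rad s⁻¹ → T = 2π/N = 344.78 s = 5.7463 min ≈ 5.75 min.

5.75 min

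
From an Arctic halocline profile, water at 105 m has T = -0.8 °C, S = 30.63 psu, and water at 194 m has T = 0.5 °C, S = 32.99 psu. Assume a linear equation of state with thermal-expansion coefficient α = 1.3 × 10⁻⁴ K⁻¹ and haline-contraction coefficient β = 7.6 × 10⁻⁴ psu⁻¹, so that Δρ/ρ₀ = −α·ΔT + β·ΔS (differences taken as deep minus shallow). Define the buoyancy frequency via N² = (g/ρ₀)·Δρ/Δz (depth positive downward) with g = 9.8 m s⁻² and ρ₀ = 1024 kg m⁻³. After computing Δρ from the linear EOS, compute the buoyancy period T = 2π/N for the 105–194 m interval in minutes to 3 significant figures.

7.83 min

ΔT = +1.3 K, ΔS = +2.36 psu (deep − shallow).
Δρ/ρ₀ = −αΔT + βΔS = -1.69 × 10⁻⁴ + 1.7936 × 10⁻³ = 1.6246 × 10⁻³, so Δρ ≈ 1.664 kg m⁻³.
N² = (g/ρ₀)·Δρ/Δz = g·(Δρ/ρ₀)/Δz = 9.8 × 1.6246 × 10⁻³ / 89 = 1.7889 × 10⁻⁴ s⁻².
N = √(1.7889 × 10⁻⁴) = 0.013375 rad s⁻¹ → T = 2π/N = 469.77 s = 7.8295 min ≈ 7.83 min.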